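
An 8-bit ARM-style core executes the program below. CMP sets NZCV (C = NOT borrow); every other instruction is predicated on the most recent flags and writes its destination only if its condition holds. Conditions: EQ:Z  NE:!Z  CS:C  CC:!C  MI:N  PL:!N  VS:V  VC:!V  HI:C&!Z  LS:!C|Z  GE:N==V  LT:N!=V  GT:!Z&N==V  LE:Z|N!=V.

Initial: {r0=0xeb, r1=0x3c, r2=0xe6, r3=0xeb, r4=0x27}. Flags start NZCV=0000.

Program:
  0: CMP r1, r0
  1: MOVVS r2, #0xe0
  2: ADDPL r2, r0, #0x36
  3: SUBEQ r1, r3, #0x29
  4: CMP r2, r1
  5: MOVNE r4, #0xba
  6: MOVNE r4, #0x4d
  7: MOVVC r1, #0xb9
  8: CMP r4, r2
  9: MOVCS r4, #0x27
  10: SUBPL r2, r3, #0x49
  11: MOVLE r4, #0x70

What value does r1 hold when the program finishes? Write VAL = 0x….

0: ✓ CMP  NZCV=0000
1: · MOVVS
2: ✓ ADDPL  r2←0x21
3: · SUBEQ
4: ✓ CMP  NZCV=1000
5: ✓ MOVNE  r4←0xba
6: ✓ MOVNE  r4←0x4d
7: ✓ MOVVC  r1←0xb9
8: ✓ CMP  NZCV=0010
9: ✓ MOVCS  r4←0x27
10: ✓ SUBPL  r2←0xa2
11: · MOVLE

VAL = 0xb9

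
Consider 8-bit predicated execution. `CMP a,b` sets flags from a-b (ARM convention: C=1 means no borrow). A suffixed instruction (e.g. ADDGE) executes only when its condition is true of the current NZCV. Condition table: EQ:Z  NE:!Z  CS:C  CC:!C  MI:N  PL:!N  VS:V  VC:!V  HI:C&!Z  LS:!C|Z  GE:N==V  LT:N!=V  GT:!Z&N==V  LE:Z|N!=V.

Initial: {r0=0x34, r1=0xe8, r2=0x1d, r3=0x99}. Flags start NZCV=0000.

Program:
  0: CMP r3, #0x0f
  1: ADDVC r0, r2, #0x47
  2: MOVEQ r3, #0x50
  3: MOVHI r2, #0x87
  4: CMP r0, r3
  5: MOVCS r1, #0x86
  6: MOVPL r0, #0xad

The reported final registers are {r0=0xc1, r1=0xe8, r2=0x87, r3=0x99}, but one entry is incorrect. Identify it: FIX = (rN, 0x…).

0: ✓ CMP  NZCV=1010
1: ✓ ADDVC  r0←0x64
2: · MOVEQ
3: ✓ MOVHI  r2←0x87
4: ✓ CMP  NZCV=1001
5: · MOVCS
6: · MOVPL

FIX = (r0, 0x64)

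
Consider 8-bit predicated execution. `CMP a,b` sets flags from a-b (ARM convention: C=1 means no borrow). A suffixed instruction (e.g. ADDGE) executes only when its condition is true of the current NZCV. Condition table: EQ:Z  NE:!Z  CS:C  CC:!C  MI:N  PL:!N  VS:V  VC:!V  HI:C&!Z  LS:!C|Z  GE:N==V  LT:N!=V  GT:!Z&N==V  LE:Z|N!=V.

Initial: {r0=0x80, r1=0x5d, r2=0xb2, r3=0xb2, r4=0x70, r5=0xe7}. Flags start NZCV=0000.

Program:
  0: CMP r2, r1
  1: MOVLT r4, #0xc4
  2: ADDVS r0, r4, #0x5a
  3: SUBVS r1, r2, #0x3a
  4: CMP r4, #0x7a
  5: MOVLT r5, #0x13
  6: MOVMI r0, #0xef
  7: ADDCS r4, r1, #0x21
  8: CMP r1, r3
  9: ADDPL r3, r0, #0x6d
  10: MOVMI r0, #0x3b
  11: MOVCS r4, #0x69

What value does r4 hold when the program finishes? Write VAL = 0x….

[0] flags=0011 → (cmp)
[1] flags=0011 LT?T → r4=0xc4
[2] flags=0011 VS?T → r0=0x1e
[3] flags=0011 VS?T → r1=0x78
[4] flags=0011 → (cmp)
[5] flags=0011 LT?T → r5=0x13
[6] flags=0011 MI?F → skip
[7] flags=0011 CS?T → r4=0x99
[8] flags=1001 → (cmp)
[9] flags=1001 PL?F → skip
[10] flags=1001 MI?T → r0=0x3b
[11] flags=1001 CS?F → skip

VAL = 0x99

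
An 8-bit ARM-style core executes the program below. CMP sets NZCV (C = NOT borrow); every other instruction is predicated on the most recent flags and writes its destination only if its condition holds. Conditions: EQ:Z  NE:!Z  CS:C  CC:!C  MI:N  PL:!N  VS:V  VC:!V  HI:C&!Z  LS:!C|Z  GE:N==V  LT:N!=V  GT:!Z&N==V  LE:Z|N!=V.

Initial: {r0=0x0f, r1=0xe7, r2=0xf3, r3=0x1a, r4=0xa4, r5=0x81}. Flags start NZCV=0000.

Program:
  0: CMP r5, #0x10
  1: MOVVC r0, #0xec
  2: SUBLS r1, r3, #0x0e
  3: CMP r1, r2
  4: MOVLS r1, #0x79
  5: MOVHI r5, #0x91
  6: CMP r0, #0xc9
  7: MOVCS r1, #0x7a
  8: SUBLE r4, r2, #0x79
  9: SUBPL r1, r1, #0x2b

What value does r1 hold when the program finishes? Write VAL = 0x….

VAL = 0x4e

0: ✓ CMP  NZCV=0011
1: · MOVVC
2: · SUBLS
3: ✓ CMP  NZCV=1000
4: ✓ MOVLS  r1←0x79
5: · MOVHI
6: ✓ CMP  NZCV=0000
7: · MOVCS
8: · SUBLE
9: ✓ SUBPL  r1←0x4e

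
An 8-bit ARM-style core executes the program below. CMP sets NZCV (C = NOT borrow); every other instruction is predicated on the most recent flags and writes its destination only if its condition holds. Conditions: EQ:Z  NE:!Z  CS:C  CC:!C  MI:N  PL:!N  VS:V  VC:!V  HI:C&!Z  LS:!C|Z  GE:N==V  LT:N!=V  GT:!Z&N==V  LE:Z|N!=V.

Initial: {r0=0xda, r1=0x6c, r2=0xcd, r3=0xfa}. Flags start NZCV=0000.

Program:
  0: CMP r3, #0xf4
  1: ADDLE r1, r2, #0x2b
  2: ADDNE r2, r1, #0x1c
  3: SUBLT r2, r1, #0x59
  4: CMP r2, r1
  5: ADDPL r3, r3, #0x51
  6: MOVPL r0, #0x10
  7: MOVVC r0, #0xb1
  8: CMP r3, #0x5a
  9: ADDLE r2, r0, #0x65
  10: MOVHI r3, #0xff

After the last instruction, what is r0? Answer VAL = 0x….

VAL = 0x10

0: ✓ CMP  NZCV=0010
1: · ADDLE
2: ✓ ADDNE  r2←0x88
3: · SUBLT
4: ✓ CMP  NZCV=0011
5: ✓ ADDPL  r3←0x4b
6: ✓ MOVPL  r0←0x10
7: · MOVVC
8: ✓ CMP  NZCV=1000
9: ✓ ADDLE  r2←0x75
10: · MOVHI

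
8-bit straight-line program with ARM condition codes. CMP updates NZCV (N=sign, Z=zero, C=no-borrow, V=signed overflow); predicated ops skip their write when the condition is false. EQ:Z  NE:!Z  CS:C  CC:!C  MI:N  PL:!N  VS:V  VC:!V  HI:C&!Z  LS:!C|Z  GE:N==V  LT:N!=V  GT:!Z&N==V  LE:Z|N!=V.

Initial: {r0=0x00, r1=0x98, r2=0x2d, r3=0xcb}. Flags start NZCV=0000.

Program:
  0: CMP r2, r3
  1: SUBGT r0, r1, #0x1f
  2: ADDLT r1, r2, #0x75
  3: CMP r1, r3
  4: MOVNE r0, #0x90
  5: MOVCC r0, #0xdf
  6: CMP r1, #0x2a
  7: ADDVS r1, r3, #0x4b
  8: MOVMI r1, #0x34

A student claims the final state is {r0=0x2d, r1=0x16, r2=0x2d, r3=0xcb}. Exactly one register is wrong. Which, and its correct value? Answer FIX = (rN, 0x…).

0: ✓ CMP  NZCV=0000
1: ✓ SUBGT  r0←0x79
2: · ADDLT
3: ✓ CMP  NZCV=1000
4: ✓ MOVNE  r0←0x90
5: ✓ MOVCC  r0←0xdf
6: ✓ CMP  NZCV=0011
7: ✓ ADDVS  r1←0x16
8: · MOVMI

FIX = (r0, 0xdf)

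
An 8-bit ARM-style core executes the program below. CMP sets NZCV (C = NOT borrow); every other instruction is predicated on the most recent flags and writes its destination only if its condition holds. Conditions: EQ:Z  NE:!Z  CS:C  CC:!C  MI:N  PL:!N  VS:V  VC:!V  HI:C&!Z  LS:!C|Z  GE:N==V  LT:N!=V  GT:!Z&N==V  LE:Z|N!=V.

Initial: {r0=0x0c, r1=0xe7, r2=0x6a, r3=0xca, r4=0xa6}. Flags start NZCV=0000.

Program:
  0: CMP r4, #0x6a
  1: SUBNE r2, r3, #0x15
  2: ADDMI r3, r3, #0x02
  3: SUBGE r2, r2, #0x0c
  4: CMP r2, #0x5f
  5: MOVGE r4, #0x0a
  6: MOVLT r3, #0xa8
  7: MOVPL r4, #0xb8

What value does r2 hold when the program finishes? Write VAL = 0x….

[0] flags=0011 → (cmp)
[1] flags=0011 NE?T → r2=0xb5
[2] flags=0011 MI?F → skip
[3] flags=0011 GE?F → skip
[4] flags=0011 → (cmp)
[5] flags=0011 GE?F → skip
[6] flags=0011 LT?T → r3=0xa8
[7] flags=0011 PL?T → r4=0xb8

VAL = 0xb5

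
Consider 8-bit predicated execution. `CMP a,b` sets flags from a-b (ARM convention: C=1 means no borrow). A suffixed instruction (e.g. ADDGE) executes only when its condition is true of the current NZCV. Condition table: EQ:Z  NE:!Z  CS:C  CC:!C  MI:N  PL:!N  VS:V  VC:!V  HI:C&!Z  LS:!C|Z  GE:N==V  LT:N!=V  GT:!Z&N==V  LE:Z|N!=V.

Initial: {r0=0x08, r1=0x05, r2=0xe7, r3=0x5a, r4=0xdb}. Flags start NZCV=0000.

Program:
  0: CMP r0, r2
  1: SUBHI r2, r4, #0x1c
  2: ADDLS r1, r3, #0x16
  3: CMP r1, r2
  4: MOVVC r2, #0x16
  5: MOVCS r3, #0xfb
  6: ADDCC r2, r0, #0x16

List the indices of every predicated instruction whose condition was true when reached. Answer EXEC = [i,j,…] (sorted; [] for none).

[0] flags=0000 → (cmp)
[1] flags=0000 HI?F → skip
[2] flags=0000 LS?T → r1=0x70
[3] flags=1001 → (cmp)
[4] flags=1001 VC?F → skip
[5] flags=1001 CS?F → skip
[6] flags=1001 CC?T → r2=0x1e

EXEC = [2,6]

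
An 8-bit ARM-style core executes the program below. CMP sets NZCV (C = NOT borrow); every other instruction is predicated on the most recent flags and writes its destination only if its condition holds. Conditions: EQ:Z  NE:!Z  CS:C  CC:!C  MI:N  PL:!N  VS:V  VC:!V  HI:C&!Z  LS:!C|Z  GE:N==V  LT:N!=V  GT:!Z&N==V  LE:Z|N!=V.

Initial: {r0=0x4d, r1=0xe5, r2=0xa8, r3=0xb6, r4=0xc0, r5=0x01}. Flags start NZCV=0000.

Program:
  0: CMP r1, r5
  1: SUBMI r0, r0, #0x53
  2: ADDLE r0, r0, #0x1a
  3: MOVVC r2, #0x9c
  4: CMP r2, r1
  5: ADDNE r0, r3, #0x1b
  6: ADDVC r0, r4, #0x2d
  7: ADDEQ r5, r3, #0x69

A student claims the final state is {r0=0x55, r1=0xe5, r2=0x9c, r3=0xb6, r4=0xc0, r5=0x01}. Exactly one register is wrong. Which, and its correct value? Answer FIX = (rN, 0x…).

FIX = (r0, 0xed)

[0] flags=1010 → (cmp)
[1] flags=1010 MI?T → r0=0xfa
[2] flags=1010 LE?T → r0=0x14
[3] flags=1010 VC?T → r2=0x9c
[4] flags=1000 → (cmp)
[5] flags=1000 NE?T → r0=0xd1
[6] flags=1000 VC?T → r0=0xed
[7] flags=1000 EQ?F → skip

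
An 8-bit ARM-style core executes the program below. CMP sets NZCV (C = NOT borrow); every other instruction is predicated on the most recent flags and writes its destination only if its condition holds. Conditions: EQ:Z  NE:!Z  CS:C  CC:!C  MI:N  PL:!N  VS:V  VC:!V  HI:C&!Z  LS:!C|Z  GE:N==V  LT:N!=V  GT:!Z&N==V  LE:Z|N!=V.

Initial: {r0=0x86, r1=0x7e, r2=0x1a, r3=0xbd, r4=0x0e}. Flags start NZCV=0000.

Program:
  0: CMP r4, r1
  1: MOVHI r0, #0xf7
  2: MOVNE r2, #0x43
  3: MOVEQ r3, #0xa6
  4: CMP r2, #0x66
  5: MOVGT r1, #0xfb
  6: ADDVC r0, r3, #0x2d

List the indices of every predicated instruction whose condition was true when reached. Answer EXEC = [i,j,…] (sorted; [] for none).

EXEC = [2,6]

[0] flags=1000 → (cmp)
[1] flags=1000 HI?F → skip
[2] flags=1000 NE?T → r2=0x43
[3] flags=1000 EQ?F → skip
[4] flags=1000 → (cmp)
[5] flags=1000 GT?F → skip
[6] flags=1000 VC?T → r0=0xea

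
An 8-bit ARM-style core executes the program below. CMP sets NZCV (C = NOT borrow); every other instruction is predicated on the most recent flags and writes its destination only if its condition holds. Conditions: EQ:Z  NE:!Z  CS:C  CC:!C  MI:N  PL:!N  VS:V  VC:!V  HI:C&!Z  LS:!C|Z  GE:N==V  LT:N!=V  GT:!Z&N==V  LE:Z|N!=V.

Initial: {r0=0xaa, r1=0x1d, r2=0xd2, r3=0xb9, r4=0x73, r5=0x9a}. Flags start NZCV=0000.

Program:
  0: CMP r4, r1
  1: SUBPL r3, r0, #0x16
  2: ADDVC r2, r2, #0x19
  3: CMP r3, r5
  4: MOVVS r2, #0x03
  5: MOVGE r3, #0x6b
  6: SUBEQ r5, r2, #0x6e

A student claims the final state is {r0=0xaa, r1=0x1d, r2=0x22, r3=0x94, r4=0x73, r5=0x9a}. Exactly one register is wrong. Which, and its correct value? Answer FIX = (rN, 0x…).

FIX = (r2, 0xeb)

[0] flags=0010 → (cmp)
[1] flags=0010 PL?T → r3=0x94
[2] flags=0010 VC?T → r2=0xeb
[3] flags=1000 → (cmp)
[4] flags=1000 VS?F → skip
[5] flags=1000 GE?F → skip
[6] flags=1000 EQ?F → skip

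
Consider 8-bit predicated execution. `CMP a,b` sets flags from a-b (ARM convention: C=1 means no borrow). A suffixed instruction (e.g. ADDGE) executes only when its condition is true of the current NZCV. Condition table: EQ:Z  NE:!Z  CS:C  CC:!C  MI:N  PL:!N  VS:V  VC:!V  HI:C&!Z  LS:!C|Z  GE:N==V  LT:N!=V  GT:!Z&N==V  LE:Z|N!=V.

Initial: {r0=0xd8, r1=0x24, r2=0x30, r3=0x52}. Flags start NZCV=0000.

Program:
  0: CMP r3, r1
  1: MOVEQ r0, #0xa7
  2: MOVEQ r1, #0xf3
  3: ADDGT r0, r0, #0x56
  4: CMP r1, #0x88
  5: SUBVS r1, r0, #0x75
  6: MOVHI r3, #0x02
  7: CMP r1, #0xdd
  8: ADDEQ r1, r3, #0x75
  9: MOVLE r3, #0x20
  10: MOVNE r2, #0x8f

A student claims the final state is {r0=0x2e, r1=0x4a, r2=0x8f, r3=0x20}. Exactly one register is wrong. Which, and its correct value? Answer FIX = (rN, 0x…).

[0] flags=0010 → (cmp)
[1] flags=0010 EQ?F → skip
[2] flags=0010 EQ?F → skip
[3] flags=0010 GT?T → r0=0x2e
[4] flags=1001 → (cmp)
[5] flags=1001 VS?T → r1=0xb9
[6] flags=1001 HI?F → skip
[7] flags=1000 → (cmp)
[8] flags=1000 EQ?F → skip
[9] flags=1000 LE?T → r3=0x20
[10] flags=1000 NE?T → r2=0x8f

FIX = (r1, 0xb9)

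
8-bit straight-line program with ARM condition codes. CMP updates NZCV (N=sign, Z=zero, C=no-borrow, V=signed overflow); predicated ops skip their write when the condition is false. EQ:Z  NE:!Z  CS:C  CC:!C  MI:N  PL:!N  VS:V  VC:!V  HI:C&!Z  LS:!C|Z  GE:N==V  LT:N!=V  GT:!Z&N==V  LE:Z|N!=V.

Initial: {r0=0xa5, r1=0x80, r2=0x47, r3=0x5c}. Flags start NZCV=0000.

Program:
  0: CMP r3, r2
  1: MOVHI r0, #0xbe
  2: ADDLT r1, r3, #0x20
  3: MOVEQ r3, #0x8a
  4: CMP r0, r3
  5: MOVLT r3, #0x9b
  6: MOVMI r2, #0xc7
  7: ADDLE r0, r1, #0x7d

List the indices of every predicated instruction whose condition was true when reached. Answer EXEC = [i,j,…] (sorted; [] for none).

EXEC = [1,5,7]

[0] flags=0010 → (cmp)
[1] flags=0010 HI?T → r0=0xbe
[2] flags=0010 LT?F → skip
[3] flags=0010 EQ?F → skip
[4] flags=0011 → (cmp)
[5] flags=0011 LT?T → r3=0x9b
[6] flags=0011 MI?F → skip
[7] flags=0011 LE?T → r0=0xfd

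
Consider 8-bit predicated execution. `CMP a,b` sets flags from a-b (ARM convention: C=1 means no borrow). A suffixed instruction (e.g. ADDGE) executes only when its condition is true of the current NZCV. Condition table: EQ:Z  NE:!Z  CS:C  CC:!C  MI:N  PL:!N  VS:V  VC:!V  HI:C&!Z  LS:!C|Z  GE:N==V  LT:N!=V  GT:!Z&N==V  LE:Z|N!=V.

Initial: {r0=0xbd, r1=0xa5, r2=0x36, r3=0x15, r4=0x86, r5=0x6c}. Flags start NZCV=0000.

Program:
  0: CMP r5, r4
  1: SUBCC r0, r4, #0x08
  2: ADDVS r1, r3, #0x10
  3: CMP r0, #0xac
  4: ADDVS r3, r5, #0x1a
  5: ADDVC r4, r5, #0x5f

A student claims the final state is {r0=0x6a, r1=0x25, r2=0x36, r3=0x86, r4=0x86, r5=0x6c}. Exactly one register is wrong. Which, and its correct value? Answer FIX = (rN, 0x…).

0: ✓ CMP  NZCV=1001
1: ✓ SUBCC  r0←0x7e
2: ✓ ADDVS  r1←0x25
3: ✓ CMP  NZCV=1001
4: ✓ ADDVS  r3←0x86
5: · ADDVC

FIX = (r0, 0x7e)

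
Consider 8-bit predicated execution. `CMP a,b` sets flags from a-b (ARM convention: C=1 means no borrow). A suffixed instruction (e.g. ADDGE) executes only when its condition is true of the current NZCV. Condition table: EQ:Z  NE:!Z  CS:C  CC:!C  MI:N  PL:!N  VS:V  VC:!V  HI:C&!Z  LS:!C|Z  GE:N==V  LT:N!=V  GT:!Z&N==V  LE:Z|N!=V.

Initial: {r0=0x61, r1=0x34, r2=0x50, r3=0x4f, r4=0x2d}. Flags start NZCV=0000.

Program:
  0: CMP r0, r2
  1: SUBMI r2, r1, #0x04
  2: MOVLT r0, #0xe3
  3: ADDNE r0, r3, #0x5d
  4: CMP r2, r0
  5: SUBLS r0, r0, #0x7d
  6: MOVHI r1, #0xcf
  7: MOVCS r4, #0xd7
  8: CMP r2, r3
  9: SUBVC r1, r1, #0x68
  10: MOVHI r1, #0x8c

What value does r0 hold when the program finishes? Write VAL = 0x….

VAL = 0x2f

[0] flags=0010 → (cmp)
[1] flags=0010 MI?F → skip
[2] flags=0010 LT?F → skip
[3] flags=0010 NE?T → r0=0xac
[4] flags=1001 → (cmp)
[5] flags=1001 LS?T → r0=0x2f
[6] flags=1001 HI?F → skip
[7] flags=1001 CS?F → skip
[8] flags=0010 → (cmp)
[9] flags=0010 VC?T → r1=0xcc
[10] flags=0010 HI?T → r1=0x8c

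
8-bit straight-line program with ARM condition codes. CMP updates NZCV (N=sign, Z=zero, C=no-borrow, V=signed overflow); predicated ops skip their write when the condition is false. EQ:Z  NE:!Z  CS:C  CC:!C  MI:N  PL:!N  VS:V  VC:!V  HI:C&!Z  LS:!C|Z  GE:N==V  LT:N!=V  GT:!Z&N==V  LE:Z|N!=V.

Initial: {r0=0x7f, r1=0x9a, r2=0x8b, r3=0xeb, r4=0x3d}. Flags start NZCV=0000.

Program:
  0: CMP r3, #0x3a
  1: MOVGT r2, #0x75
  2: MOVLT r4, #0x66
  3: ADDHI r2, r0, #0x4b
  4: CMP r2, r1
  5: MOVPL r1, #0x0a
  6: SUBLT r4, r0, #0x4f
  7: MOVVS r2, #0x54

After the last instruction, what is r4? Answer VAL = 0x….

VAL = 0x66

0: ✓ CMP  NZCV=1010
1: · MOVGT
2: ✓ MOVLT  r4←0x66
3: ✓ ADDHI  r2←0xca
4: ✓ CMP  NZCV=0010
5: ✓ MOVPL  r1←0x0a
6: · SUBLT
7: · MOVVS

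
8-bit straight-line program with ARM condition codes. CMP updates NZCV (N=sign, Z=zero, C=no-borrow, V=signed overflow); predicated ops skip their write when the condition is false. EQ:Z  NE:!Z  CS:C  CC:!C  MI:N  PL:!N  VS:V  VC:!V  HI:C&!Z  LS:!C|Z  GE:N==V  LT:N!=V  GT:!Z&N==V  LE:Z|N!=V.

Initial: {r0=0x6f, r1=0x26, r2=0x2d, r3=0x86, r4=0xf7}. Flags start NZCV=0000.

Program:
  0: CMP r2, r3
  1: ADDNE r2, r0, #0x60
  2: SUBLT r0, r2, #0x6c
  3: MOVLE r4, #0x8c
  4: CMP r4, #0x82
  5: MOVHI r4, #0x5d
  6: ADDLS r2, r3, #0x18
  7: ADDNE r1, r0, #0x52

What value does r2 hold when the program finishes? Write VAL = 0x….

[0] flags=1001 → (cmp)
[1] flags=1001 NE?T → r2=0xcf
[2] flags=1001 LT?F → skip
[3] flags=1001 LE?F → skip
[4] flags=0010 → (cmp)
[5] flags=0010 HI?T → r4=0x5d
[6] flags=0010 LS?F → skip
[7] flags=0010 NE?T → r1=0xc1

VAL = 0xcf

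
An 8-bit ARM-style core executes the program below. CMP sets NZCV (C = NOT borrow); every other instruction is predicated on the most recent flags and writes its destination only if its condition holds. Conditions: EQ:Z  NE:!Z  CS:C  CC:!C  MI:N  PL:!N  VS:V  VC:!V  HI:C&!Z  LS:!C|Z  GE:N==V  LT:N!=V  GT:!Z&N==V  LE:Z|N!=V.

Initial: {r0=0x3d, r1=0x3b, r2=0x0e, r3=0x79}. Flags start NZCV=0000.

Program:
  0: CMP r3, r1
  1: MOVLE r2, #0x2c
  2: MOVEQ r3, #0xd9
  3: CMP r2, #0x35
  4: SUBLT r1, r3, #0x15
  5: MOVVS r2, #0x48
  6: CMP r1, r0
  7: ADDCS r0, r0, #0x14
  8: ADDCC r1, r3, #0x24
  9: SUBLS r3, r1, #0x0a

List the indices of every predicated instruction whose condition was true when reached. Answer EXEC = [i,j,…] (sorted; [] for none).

EXEC = [4,7]

0: ✓ CMP  NZCV=0010
1: · MOVLE
2: · MOVEQ
3: ✓ CMP  NZCV=1000
4: ✓ SUBLT  r1←0x64
5: · MOVVS
6: ✓ CMP  NZCV=0010
7: ✓ ADDCS  r0←0x51
8: · ADDCC
9: · SUBLS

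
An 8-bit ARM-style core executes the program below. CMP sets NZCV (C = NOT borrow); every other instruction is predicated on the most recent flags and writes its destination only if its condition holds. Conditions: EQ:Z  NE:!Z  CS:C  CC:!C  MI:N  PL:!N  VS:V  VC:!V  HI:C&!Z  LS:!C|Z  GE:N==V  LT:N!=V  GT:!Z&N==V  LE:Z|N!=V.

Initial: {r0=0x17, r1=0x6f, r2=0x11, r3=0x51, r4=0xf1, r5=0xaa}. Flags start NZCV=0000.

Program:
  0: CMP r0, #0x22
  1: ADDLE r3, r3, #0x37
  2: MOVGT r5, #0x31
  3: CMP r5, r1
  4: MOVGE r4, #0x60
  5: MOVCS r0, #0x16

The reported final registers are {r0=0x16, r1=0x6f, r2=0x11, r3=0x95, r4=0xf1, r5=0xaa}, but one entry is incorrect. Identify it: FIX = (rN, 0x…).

FIX = (r3, 0x88)

0: ✓ CMP  NZCV=1000
1: ✓ ADDLE  r3←0x88
2: · MOVGT
3: ✓ CMP  NZCV=0011
4: · MOVGE
5: ✓ MOVCS  r0←0x16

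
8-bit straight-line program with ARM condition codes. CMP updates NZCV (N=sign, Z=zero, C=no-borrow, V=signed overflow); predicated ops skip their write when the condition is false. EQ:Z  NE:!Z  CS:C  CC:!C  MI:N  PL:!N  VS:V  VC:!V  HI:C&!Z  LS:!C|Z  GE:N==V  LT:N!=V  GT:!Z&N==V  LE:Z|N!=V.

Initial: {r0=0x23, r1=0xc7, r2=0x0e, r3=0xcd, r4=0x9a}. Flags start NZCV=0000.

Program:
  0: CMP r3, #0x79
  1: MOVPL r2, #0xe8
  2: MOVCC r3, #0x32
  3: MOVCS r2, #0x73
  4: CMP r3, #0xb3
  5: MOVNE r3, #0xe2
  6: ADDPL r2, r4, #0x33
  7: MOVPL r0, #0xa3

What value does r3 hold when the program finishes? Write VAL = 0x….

0: ✓ CMP  NZCV=0011
1: ✓ MOVPL  r2←0xe8
2: · MOVCC
3: ✓ MOVCS  r2←0x73
4: ✓ CMP  NZCV=0010
5: ✓ MOVNE  r3←0xe2
6: ✓ ADDPL  r2←0xcd
7: ✓ MOVPL  r0←0xa3

VAL = 0xe2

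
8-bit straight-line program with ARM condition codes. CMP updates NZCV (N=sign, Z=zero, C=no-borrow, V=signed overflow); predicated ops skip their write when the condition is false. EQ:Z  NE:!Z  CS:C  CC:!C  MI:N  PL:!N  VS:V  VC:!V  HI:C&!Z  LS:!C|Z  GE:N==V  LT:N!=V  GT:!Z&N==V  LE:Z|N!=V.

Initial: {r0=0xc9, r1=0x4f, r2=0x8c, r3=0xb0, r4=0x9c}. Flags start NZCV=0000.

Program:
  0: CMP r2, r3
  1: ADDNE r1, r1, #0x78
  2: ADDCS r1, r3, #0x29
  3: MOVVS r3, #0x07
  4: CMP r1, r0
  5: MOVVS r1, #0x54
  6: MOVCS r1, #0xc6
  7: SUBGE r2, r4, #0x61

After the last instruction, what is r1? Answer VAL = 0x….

VAL = 0xc7

0: ✓ CMP  NZCV=1000
1: ✓ ADDNE  r1←0xc7
2: · ADDCS
3: · MOVVS
4: ✓ CMP  NZCV=1000
5: · MOVVS
6: · MOVCS
7: · SUBGE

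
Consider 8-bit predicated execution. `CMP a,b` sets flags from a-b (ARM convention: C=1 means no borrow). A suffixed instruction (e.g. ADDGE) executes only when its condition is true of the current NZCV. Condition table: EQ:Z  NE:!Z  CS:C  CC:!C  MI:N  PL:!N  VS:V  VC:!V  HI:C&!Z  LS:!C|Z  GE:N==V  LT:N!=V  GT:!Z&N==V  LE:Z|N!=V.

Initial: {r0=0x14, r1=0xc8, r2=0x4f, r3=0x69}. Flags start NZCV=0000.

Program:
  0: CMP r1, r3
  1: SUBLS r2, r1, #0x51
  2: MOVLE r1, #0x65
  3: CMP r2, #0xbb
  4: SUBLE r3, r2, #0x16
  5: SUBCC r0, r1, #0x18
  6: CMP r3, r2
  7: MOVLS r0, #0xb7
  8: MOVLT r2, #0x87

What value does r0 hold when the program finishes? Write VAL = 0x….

[0] flags=0011 → (cmp)
[1] flags=0011 LS?F → skip
[2] flags=0011 LE?T → r1=0x65
[3] flags=1001 → (cmp)
[4] flags=1001 LE?F → skip
[5] flags=1001 CC?T → r0=0x4d
[6] flags=0010 → (cmp)
[7] flags=0010 LS?F → skip
[8] flags=0010 LT?F → skip

VAL = 0x4d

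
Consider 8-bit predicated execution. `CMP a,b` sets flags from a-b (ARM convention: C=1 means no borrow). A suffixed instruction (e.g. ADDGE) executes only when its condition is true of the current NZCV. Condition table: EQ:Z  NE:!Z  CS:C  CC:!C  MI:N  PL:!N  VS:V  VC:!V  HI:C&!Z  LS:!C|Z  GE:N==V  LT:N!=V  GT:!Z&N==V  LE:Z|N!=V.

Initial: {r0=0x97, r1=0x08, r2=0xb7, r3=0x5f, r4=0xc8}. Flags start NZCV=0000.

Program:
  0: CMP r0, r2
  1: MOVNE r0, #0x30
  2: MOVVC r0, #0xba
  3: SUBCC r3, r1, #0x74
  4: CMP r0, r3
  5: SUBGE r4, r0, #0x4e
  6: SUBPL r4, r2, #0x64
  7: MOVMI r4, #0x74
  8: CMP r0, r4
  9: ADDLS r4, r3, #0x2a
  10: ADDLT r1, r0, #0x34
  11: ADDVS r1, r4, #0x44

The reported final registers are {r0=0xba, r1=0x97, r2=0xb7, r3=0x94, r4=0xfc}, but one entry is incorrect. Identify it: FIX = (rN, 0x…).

FIX = (r4, 0x53)

[0] flags=1000 → (cmp)
[1] flags=1000 NE?T → r0=0x30
[2] flags=1000 VC?T → r0=0xba
[3] flags=1000 CC?T → r3=0x94
[4] flags=0010 → (cmp)
[5] flags=0010 GE?T → r4=0x6c
[6] flags=0010 PL?T → r4=0x53
[7] flags=0010 MI?F → skip
[8] flags=0011 → (cmp)
[9] flags=0011 LS?F → skip
[10] flags=0011 LT?T → r1=0xee
[11] flags=0011 VS?T → r1=0x97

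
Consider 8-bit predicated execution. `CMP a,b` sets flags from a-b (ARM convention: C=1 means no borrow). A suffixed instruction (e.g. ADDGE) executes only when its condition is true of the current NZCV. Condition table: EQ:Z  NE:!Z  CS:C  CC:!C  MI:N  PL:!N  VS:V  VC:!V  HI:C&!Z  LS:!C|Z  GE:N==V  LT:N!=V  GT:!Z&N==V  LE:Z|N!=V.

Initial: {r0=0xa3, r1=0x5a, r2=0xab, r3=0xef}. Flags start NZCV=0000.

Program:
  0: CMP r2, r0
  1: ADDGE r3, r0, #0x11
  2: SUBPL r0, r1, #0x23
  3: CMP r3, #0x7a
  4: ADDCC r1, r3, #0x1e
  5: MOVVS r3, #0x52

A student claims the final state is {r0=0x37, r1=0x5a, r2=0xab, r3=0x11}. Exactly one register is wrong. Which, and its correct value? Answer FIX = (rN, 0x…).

[0] flags=0010 → (cmp)
[1] flags=0010 GE?T → r3=0xb4
[2] flags=0010 PL?T → r0=0x37
[3] flags=0011 → (cmp)
[4] flags=0011 CC?F → skip
[5] flags=0011 VS?T → r3=0x52

FIX = (r3, 0x52)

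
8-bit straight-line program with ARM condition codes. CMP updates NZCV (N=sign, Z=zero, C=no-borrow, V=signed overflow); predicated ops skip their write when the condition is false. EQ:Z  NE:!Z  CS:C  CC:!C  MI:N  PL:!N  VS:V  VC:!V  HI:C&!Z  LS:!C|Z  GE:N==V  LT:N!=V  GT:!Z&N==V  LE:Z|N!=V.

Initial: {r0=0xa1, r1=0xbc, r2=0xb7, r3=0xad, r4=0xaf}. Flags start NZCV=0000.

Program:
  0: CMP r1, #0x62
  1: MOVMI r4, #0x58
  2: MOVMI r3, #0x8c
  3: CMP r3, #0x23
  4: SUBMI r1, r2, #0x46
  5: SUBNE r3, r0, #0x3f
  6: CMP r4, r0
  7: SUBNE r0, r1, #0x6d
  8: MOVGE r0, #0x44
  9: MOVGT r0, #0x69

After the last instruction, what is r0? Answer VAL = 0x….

VAL = 0x69

0: ✓ CMP  NZCV=0011
1: · MOVMI
2: · MOVMI
3: ✓ CMP  NZCV=1010
4: ✓ SUBMI  r1←0x71
5: ✓ SUBNE  r3←0x62
6: ✓ CMP  NZCV=0010
7: ✓ SUBNE  r0←0x04
8: ✓ MOVGE  r0←0x44
9: ✓ MOVGT  r0←0x69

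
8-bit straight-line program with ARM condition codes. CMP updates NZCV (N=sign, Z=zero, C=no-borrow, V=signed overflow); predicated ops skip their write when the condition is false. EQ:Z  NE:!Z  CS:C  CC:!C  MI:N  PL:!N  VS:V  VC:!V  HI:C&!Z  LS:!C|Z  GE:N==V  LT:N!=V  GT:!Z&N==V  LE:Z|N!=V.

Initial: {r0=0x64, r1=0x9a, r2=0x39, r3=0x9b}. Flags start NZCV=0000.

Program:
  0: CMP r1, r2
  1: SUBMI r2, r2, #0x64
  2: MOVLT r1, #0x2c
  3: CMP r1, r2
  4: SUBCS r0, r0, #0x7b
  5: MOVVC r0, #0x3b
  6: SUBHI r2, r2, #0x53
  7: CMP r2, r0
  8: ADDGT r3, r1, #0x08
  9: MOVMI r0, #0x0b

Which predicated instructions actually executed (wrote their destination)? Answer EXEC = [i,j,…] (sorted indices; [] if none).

[0] flags=0011 → (cmp)
[1] flags=0011 MI?F → skip
[2] flags=0011 LT?T → r1=0x2c
[3] flags=1000 → (cmp)
[4] flags=1000 CS?F → skip
[5] flags=1000 VC?T → r0=0x3b
[6] flags=1000 HI?F → skip
[7] flags=1000 → (cmp)
[8] flags=1000 GT?F → skip
[9] flags=1000 MI?T → r0=0x0b

EXEC = [2,5,9]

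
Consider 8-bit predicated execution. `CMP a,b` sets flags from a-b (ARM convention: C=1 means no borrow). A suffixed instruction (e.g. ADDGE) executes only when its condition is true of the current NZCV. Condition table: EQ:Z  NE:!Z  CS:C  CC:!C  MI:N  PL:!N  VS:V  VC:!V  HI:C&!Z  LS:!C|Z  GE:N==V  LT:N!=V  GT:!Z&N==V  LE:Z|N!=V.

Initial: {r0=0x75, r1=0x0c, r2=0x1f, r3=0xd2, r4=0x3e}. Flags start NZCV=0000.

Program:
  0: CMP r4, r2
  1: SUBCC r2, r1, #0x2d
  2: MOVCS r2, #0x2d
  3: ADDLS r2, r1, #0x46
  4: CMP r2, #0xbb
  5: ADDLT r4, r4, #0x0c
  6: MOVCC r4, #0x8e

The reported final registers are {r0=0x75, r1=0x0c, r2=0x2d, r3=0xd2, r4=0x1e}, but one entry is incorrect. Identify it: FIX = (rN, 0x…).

FIX = (r4, 0x8e)

[0] flags=0010 → (cmp)
[1] flags=0010 CC?F → skip
[2] flags=0010 CS?T → r2=0x2d
[3] flags=0010 LS?F → skip
[4] flags=0000 → (cmp)
[5] flags=0000 LT?F → skip
[6] flags=0000 CC?T → r4=0x8e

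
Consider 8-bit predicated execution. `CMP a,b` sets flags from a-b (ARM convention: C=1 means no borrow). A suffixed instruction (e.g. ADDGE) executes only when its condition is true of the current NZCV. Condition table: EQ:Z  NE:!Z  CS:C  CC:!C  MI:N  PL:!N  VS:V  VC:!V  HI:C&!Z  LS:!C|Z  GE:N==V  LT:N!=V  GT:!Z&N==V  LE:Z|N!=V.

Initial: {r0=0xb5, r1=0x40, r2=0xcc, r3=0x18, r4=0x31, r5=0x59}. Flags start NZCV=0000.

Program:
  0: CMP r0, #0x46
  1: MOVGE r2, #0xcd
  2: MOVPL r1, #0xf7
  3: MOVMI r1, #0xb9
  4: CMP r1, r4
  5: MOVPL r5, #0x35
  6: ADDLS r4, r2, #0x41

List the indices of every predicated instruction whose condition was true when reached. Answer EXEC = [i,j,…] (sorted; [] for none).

[0] flags=0011 → (cmp)
[1] flags=0011 GE?F → skip
[2] flags=0011 PL?T → r1=0xf7
[3] flags=0011 MI?F → skip
[4] flags=1010 → (cmp)
[5] flags=1010 PL?F → skip
[6] flags=1010 LS?F → skip

EXEC = [2]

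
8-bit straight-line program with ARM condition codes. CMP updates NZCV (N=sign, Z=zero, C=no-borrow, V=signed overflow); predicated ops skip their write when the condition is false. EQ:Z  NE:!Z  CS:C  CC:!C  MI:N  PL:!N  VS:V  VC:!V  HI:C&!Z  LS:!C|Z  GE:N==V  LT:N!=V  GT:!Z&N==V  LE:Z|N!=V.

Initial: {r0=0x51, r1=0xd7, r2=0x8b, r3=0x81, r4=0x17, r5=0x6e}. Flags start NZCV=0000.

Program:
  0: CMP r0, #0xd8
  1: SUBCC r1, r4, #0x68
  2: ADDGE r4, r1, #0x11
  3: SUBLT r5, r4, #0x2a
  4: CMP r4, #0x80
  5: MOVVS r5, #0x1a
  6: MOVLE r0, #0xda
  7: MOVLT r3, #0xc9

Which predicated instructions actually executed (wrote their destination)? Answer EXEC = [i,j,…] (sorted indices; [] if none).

EXEC = [1,2]

[0] flags=0000 → (cmp)
[1] flags=0000 CC?T → r1=0xaf
[2] flags=0000 GE?T → r4=0xc0
[3] flags=0000 LT?F → skip
[4] flags=0010 → (cmp)
[5] flags=0010 VS?F → skip
[6] flags=0010 LE?F → skip
[7] flags=0010 LT?F → skip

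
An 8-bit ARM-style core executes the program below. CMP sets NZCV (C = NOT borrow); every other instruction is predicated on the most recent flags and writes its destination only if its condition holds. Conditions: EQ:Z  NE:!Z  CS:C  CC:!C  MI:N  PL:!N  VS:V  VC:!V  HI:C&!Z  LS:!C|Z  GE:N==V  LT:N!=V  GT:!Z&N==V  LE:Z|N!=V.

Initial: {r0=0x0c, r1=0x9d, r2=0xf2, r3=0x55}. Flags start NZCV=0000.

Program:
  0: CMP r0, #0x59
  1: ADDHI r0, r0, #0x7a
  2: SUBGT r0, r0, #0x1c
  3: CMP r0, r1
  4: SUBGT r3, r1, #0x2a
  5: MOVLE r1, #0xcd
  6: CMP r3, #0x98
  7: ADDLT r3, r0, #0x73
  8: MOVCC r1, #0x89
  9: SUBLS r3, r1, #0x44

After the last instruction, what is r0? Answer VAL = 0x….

VAL = 0x0c

[0] flags=1000 → (cmp)
[1] flags=1000 HI?F → skip
[2] flags=1000 GT?F → skip
[3] flags=0000 → (cmp)
[4] flags=0000 GT?T → r3=0x73
[5] flags=0000 LE?F → skip
[6] flags=1001 → (cmp)
[7] flags=1001 LT?F → skip
[8] flags=1001 CC?T → r1=0x89
[9] flags=1001 LS?T → r3=0x45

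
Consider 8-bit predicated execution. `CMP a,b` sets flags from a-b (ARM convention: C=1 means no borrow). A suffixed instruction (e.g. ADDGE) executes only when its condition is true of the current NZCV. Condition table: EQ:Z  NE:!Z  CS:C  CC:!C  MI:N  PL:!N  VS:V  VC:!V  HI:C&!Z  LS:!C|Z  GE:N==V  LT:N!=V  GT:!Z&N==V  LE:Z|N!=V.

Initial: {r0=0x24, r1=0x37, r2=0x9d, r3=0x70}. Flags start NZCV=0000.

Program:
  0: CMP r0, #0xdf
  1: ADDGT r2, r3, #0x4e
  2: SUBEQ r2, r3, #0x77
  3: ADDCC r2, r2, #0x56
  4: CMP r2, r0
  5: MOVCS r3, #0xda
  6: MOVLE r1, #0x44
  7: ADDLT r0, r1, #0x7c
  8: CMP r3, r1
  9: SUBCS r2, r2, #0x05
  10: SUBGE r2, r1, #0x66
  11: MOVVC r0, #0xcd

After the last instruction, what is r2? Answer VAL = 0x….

VAL = 0xde

0: ✓ CMP  NZCV=0000
1: ✓ ADDGT  r2←0xbe
2: · SUBEQ
3: ✓ ADDCC  r2←0x14
4: ✓ CMP  NZCV=1000
5: · MOVCS
6: ✓ MOVLE  r1←0x44
7: ✓ ADDLT  r0←0xc0
8: ✓ CMP  NZCV=0010
9: ✓ SUBCS  r2←0x0f
10: ✓ SUBGE  r2←0xde
11: ✓ MOVVC  r0←0xcd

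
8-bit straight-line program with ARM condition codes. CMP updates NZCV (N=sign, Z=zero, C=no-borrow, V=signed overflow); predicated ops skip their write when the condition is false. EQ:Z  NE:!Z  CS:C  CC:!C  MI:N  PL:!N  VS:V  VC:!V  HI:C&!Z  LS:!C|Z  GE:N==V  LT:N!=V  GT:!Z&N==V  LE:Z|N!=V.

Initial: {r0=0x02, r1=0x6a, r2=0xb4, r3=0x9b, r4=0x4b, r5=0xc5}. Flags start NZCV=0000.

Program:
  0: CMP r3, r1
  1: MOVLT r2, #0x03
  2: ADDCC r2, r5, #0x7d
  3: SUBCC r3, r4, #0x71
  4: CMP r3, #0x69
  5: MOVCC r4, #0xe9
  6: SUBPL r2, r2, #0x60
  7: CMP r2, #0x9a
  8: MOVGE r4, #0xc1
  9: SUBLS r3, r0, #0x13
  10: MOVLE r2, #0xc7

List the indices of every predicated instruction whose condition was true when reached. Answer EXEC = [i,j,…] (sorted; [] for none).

EXEC = [1,6,8]

[0] flags=0011 → (cmp)
[1] flags=0011 LT?T → r2=0x03
[2] flags=0011 CC?F → skip
[3] flags=0011 CC?F → skip
[4] flags=0011 → (cmp)
[5] flags=0011 CC?F → skip
[6] flags=0011 PL?T → r2=0xa3
[7] flags=0010 → (cmp)
[8] flags=0010 GE?T → r4=0xc1
[9] flags=0010 LS?F → skip
[10] flags=0010 LE?F → skip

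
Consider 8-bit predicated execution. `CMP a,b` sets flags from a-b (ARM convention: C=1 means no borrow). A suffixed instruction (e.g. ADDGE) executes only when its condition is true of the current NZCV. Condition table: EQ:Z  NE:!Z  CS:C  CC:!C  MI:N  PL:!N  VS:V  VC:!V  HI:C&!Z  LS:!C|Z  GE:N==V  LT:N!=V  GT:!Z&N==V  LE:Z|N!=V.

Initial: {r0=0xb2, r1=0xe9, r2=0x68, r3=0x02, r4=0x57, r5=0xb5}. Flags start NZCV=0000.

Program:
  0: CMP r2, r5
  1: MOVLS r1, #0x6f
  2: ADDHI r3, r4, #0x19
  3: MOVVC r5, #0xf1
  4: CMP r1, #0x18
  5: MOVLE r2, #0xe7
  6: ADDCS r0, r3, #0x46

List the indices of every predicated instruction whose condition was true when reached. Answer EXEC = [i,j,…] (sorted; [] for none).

EXEC = [1,6]

0: ✓ CMP  NZCV=1001
1: ✓ MOVLS  r1←0x6f
2: · ADDHI
3: · MOVVC
4: ✓ CMP  NZCV=0010
5: · MOVLE
6: ✓ ADDCS  r0←0x48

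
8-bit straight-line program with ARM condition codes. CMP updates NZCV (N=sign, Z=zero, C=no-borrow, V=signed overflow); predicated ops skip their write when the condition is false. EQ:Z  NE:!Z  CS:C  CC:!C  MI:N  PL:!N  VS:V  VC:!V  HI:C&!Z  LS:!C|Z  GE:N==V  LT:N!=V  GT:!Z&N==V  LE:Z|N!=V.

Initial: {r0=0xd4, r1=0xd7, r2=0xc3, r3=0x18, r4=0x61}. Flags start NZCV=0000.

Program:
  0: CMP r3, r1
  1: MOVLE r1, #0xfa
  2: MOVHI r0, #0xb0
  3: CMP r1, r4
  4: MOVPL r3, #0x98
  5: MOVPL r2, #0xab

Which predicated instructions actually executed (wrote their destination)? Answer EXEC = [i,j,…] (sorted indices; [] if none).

[0] flags=0000 → (cmp)
[1] flags=0000 LE?F → skip
[2] flags=0000 HI?F → skip
[3] flags=0011 → (cmp)
[4] flags=0011 PL?T → r3=0x98
[5] flags=0011 PL?T → r2=0xab

EXEC = [4,5]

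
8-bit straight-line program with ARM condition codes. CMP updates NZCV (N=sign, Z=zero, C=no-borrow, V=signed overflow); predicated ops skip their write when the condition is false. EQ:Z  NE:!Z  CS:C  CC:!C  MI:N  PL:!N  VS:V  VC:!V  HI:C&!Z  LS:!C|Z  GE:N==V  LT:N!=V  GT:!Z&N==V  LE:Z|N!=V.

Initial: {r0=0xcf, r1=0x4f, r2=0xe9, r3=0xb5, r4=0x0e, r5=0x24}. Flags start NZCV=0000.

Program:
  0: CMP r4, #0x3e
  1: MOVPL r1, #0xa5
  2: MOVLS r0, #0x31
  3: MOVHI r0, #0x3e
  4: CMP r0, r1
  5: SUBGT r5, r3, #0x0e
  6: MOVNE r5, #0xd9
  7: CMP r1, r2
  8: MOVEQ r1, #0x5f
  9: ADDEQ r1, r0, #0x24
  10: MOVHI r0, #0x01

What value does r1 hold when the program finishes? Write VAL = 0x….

VAL = 0x4f

[0] flags=1000 → (cmp)
[1] flags=1000 PL?F → skip
[2] flags=1000 LS?T → r0=0x31
[3] flags=1000 HI?F → skip
[4] flags=1000 → (cmp)
[5] flags=1000 GT?F → skip
[6] flags=1000 NE?T → r5=0xd9
[7] flags=0000 → (cmp)
[8] flags=0000 EQ?F → skip
[9] flags=0000 EQ?F → skip
[10] flags=0000 HI?F → skip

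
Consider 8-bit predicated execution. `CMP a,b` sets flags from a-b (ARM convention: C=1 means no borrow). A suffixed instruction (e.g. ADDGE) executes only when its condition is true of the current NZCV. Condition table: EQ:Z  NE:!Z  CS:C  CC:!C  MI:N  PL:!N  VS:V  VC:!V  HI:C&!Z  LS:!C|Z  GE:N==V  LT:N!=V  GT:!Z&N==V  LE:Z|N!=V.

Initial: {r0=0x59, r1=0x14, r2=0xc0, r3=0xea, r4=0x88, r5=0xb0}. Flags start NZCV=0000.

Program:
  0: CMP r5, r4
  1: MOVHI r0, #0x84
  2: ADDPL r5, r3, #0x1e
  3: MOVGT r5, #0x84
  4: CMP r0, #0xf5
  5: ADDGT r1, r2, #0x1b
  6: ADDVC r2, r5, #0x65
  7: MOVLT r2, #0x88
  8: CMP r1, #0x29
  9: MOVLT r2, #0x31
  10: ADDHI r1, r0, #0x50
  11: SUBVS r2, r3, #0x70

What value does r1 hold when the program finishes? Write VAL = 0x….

0: ✓ CMP  NZCV=0010
1: ✓ MOVHI  r0←0x84
2: ✓ ADDPL  r5←0x08
3: ✓ MOVGT  r5←0x84
4: ✓ CMP  NZCV=1000
5: · ADDGT
6: ✓ ADDVC  r2←0xe9
7: ✓ MOVLT  r2←0x88
8: ✓ CMP  NZCV=1000
9: ✓ MOVLT  r2←0x31
10: · ADDHI
11: · SUBVS

VAL = 0x14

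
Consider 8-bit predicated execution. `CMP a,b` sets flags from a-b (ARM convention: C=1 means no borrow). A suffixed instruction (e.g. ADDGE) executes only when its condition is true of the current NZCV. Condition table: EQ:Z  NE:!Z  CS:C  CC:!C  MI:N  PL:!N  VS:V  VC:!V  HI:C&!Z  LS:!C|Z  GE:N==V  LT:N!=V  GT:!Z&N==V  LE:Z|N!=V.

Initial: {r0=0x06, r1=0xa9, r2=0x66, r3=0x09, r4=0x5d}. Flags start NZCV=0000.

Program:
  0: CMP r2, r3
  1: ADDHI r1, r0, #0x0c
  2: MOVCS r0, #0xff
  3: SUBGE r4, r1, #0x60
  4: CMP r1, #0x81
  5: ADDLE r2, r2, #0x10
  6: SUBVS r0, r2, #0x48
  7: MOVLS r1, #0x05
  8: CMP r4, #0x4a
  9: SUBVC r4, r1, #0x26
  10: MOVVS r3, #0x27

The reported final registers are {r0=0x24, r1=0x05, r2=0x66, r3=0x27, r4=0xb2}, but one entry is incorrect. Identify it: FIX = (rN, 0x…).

[0] flags=0010 → (cmp)
[1] flags=0010 HI?T → r1=0x12
[2] flags=0010 CS?T → r0=0xff
[3] flags=0010 GE?T → r4=0xb2
[4] flags=1001 → (cmp)
[5] flags=1001 LE?F → skip
[6] flags=1001 VS?T → r0=0x1e
[7] flags=1001 LS?T → r1=0x05
[8] flags=0011 → (cmp)
[9] flags=0011 VC?F → skip
[10] flags=0011 VS?T → r3=0x27

FIX = (r0, 0x1e)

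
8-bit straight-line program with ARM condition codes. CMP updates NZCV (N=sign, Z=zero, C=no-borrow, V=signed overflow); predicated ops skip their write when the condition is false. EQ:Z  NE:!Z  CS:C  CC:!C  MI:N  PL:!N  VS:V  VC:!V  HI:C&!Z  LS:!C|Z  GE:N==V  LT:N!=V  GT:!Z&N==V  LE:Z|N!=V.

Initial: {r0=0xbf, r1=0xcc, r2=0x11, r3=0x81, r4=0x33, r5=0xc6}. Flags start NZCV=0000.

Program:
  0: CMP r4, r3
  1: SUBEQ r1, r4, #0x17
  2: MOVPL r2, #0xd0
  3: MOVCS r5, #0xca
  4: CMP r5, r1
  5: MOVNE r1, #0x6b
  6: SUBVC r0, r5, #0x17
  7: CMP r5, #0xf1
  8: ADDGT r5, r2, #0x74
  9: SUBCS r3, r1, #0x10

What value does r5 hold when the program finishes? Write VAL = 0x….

VAL = 0xc6

0: ✓ CMP  NZCV=1001
1: · SUBEQ
2: · MOVPL
3: · MOVCS
4: ✓ CMP  NZCV=1000
5: ✓ MOVNE  r1←0x6b
6: ✓ SUBVC  r0←0xaf
7: ✓ CMP  NZCV=1000
8: · ADDGT
9: · SUBCS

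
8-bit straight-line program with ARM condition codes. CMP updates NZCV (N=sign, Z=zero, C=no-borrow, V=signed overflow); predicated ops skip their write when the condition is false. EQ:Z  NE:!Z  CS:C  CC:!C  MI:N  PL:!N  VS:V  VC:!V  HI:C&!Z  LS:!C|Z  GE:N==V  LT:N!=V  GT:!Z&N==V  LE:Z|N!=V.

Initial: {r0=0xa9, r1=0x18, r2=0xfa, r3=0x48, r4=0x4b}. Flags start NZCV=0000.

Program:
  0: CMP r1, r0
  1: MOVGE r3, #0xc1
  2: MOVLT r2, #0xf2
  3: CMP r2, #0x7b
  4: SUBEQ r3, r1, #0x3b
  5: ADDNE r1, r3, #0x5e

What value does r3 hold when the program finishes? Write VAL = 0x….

VAL = 0xc1

[0] flags=0000 → (cmp)
[1] flags=0000 GE?T → r3=0xc1
[2] flags=0000 LT?F → skip
[3] flags=0011 → (cmp)
[4] flags=0011 EQ?F → skip
[5] flags=0011 NE?T → r1=0x1f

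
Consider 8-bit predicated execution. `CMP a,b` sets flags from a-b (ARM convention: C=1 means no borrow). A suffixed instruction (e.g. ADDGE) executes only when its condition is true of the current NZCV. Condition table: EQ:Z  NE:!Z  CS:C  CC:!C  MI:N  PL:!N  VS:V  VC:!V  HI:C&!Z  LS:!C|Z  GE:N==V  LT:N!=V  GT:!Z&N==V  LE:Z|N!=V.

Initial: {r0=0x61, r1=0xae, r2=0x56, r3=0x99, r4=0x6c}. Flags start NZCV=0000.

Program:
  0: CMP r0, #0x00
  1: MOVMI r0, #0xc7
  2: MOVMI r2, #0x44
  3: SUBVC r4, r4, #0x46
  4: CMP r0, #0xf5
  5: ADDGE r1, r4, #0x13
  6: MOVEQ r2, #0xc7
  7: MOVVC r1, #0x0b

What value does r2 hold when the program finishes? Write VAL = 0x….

VAL = 0x56

[0] flags=0010 → (cmp)
[1] flags=0010 MI?F → skip
[2] flags=0010 MI?F → skip
[3] flags=0010 VC?T → r4=0x26
[4] flags=0000 → (cmp)
[5] flags=0000 GE?T → r1=0x39
[6] flags=0000 EQ?F → skip
[7] flags=0000 VC?T → r1=0x0b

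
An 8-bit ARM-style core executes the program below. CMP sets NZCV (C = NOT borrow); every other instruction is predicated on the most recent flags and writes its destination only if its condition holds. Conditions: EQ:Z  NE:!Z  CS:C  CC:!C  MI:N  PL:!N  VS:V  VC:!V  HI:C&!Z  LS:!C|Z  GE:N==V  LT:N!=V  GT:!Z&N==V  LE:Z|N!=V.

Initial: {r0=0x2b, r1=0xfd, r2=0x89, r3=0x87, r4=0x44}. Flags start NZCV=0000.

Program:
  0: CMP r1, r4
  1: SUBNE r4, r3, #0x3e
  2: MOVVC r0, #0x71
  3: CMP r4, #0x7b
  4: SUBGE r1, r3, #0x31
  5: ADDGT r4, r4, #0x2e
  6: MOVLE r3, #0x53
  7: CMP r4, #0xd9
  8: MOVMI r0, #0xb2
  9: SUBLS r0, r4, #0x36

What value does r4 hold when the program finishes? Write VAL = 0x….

0: ✓ CMP  NZCV=1010
1: ✓ SUBNE  r4←0x49
2: ✓ MOVVC  r0←0x71
3: ✓ CMP  NZCV=1000
4: · SUBGE
5: · ADDGT
6: ✓ MOVLE  r3←0x53
7: ✓ CMP  NZCV=0000
8: · MOVMI
9: ✓ SUBLS  r0←0x13

VAL = 0x49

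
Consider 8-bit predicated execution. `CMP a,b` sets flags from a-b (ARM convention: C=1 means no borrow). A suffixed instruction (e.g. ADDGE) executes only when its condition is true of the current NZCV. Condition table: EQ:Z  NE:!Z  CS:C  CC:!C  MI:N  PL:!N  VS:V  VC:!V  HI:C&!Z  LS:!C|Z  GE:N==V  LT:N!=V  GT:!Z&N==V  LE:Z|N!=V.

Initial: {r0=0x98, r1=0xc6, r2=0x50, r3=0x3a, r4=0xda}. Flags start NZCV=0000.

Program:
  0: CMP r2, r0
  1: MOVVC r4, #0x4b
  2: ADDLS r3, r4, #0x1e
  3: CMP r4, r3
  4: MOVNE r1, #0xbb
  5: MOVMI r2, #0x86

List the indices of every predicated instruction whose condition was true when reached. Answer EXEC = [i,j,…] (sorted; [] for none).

EXEC = [2,4,5]

[0] flags=1001 → (cmp)
[1] flags=1001 VC?F → skip
[2] flags=1001 LS?T → r3=0xf8
[3] flags=1000 → (cmp)
[4] flags=1000 NE?T → r1=0xbb
[5] flags=1000 MI?T → r2=0x86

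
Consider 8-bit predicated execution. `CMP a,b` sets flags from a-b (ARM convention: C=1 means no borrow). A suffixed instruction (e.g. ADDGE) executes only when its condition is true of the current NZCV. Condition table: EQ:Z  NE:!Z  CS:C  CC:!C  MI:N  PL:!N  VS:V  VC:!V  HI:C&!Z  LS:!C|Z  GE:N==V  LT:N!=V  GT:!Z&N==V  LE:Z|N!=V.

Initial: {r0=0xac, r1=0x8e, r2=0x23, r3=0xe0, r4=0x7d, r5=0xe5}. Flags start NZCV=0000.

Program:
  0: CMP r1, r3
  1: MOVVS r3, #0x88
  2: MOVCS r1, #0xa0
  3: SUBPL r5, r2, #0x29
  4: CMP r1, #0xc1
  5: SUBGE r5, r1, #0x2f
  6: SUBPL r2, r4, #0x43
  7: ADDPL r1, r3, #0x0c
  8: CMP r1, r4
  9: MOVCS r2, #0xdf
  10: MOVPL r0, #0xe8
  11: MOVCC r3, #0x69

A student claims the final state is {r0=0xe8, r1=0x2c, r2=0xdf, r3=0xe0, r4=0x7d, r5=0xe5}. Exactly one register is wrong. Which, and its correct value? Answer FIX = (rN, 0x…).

FIX = (r1, 0x8e)

0: ✓ CMP  NZCV=1000
1: · MOVVS
2: · MOVCS
3: · SUBPL
4: ✓ CMP  NZCV=1000
5: · SUBGE
6: · SUBPL
7: · ADDPL
8: ✓ CMP  NZCV=0011
9: ✓ MOVCS  r2←0xdf
10: ✓ MOVPL  r0←0xe8
11: · MOVCC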